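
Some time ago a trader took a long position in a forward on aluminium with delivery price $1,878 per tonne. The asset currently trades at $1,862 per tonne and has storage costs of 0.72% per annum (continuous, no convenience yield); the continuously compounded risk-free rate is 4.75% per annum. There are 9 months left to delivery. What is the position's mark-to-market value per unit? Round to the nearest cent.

Current fair forward for the remaining 9 months: F = S·e^((r + u)·T), (r + u) = 0.0475 + 0.0072 = 0.0547
F = 1862 · e^(0.0547 × 9/12) = 1862 × 1.04187815 = 1939.9771
Value of long forward = (F − K)·e^(−rT) = (1939.9771 − 1878) · e^(−0.0475·9/12)
= 61.9771 × 0.96500210 = 59.81

$59.81 per tonne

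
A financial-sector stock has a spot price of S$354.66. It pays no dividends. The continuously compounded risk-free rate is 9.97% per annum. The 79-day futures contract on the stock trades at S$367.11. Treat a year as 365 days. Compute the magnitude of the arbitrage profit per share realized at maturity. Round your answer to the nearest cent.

S$4.71 per share

Fair futures: F* = S·e^(carry·T), with carry = r = 0.0997
F* = 354.66 · e^(0.0997 × 79/365) = 354.66 · e^0.021579 = 354.66 × 1.021814 = S$362.3966
Market S$367.11 > fair S$362.3966: forward overpriced → cash-and-carry (buy spot, short the forward).
At maturity, profit = |F_mkt − F*| = |367.11 − 362.3966| = S$4.71 per share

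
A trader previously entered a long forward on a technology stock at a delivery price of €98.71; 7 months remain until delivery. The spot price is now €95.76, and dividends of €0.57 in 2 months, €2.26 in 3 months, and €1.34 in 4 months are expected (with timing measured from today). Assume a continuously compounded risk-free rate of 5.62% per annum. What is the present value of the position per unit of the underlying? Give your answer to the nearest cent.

-€3.87

PV(remaining dividends) I = 0.57·e^(−0.0562·2/12) + 2.26·e^(−0.0562·3/12) + 1.34·e^(−0.0562·4/12) = 4.1083
Current forward F = (S − I)·e^(rT) = (95.76 − 4.1083)·e^(0.0562·7/12) = 91.6517 × 1.033327 = 94.7062
Value (long) = (F − K)·e^(−rT) = (94.7062 − 98.71) × 0.967748 = -3.8747
Value = -€3.87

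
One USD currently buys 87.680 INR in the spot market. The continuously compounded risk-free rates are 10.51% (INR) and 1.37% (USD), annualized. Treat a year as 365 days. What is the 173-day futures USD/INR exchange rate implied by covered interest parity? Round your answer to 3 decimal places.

91.562

F = S·e^((r_INR − r_USD)T) = 87.680 · e^((0.1051 − 0.0137) × 173/365)
= 87.680 · e^0.043321 = 87.680 × 1.044273
F = 91.562 INR per USD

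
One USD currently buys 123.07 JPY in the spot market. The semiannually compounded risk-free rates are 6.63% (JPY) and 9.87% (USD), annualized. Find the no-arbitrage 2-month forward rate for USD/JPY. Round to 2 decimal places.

By covered interest parity, F = S · (1+r_JPY/2)^(2T) / (1+r_USD/2)^(2T)
= 123.07 × 1.010930 / 1.016187 = 123.07 × 0.994827
F = 122.43 JPY per USD

122.43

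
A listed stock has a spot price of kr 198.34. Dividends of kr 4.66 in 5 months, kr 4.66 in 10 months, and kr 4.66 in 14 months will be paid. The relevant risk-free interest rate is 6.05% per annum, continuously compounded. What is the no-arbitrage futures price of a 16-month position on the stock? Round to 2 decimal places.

PV(dividends) I = 4.66·e^(−0.0605·5/12) + 4.66·e^(−0.0605·10/12) + 4.66·e^(−0.0605·14/12)
I = 4.5440 + 4.4309 + 4.3424 = 13.3173
F = (S − I)·e^(rT) = (198.34 − 13.3173) · e^(0.0605·16/12)
= 185.0227 · e^0.080667 = 185.0227 × 1.084010 = kr 200.57

kr 200.57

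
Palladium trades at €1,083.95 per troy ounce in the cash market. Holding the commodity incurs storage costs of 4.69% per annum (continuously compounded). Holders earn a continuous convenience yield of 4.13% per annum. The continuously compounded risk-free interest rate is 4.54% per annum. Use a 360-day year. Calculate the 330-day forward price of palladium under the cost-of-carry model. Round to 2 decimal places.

Net carry = r + u − y = 0.0454 + 0.0469 − 0.0413 = 0.0510
F = S·e^((r+u−y)T) = 1083.95 · e^(0.0510 × 330/360) = 1083.95 · e^0.04675000
= 1083.95 × 1.04786001 = €1,135.83 per troy ounce

€1,135.83 per troy ounce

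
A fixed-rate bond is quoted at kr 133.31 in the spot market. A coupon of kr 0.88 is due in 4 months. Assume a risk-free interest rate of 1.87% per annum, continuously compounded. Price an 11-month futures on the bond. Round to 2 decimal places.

kr 134.73

PV(coupons) I = 0.88·e^(−0.0187·4/12)
I = 0.8745
F = (S − I)·e^(rT) = (133.31 − 0.8745) · e^(0.0187·11/12)
= 132.4355 · e^0.017142 = 132.4355 × 1.017290 = kr 134.73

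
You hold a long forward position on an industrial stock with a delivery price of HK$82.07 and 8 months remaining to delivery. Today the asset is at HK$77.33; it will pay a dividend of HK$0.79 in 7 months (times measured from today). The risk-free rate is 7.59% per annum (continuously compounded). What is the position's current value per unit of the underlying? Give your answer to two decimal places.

PV(remaining dividends) I = 0.79·e^(−0.0759·7/12) = 0.7558
Current forward F = (S − I)·e^(rT) = (77.33 − 0.7558)·e^(0.0759·8/12) = 76.5742 × 1.051902 = 80.5486
Value (long) = (F − K)·e^(−rT) = (80.5486 − 82.07) × 0.950659 = -1.4463
Value = -HK$1.45

-HK$1.45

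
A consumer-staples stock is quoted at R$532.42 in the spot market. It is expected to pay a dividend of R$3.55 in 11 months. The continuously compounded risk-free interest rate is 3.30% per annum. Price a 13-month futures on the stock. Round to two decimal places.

PV(dividends) I = 3.55·e^(−0.0330·11/12)
I = 3.4442
F = (S − I)·e^(rT) = (532.42 − 3.4442) · e^(0.0330·13/12)
= 528.9758 · e^0.035750 = 528.9758 × 1.036397 = R$548.23

R$548.23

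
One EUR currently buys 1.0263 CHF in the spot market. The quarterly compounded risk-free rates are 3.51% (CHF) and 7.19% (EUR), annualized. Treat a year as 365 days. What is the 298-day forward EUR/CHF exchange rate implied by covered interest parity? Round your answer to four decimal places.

By covered interest parity, F = S · (1+r_CHF/4)^(4T) / (1+r_EUR/4)^(4T)
= 1.0263 × 1.028943 / 1.059906 = 1.0263 × 0.970787
F = 0.9963 CHF per EUR

0.9963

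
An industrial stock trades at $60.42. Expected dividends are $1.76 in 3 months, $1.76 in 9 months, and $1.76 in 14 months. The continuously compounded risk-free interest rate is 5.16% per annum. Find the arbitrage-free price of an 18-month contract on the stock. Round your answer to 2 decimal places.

PV(dividends) I = 1.76·e^(−0.0516·3/12) + 1.76·e^(−0.0516·9/12) + 1.76·e^(−0.0516·14/12)
I = 1.7374 + 1.6932 + 1.6572 = 5.0878
F = (S − I)·e^(rT) = (60.42 − 5.0878) · e^(0.0516·18/12)
= 55.3322 · e^0.077400 = 55.3322 × 1.080474 = $59.79

$59.79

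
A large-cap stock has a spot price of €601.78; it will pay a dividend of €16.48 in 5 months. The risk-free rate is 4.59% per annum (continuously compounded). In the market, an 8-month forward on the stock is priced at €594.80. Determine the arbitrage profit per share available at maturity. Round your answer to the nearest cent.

€9.01 per share

PV(dividends) I = 16.48·e^(−0.0459·5/12) = 16.1678
Fair forward F* = (S − I)·e^(rT) = (601.78 − 16.1678)·e^0.030600 = 585.6122 × 1.031073 = 603.8089
Market €594.80 < fair 603.8089: forward underpriced → reverse cash-and-carry (short the stock, invest proceeds at r, pay the dividends, go long the forward).
Profit at T = |F_mkt − F*| = |594.80 − 603.8089| = €9.01 per share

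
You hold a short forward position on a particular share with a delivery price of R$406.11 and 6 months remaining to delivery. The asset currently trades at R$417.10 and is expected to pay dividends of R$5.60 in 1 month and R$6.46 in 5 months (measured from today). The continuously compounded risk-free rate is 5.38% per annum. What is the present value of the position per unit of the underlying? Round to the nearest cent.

-R$9.88

PV(remaining dividends) I = 5.60·e^(−0.0538·1/12) + 6.46·e^(−0.0538·5/12) = 11.8917
Current forward F = (S − I)·e^(rT) = (417.10 − 11.8917)·e^(0.0538·6/12) = 405.2083 × 1.027265 = 416.2563
Value (long) = (F − K)·e^(−rT) = (416.2563 − 406.11) × 0.973459 = 9.8770
Short position value = −(long value) = -R$9.88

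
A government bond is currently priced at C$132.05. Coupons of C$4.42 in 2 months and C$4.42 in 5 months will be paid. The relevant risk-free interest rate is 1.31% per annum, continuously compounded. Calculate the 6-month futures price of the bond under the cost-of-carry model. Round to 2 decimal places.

PV(coupons) I = 4.42·e^(−0.0131·2/12) + 4.42·e^(−0.0131·5/12)
I = 4.4104 + 4.3959 = 8.8063
F = (S − I)·e^(rT) = (132.05 − 8.8063) · e^(0.0131·6/12)
= 123.2437 · e^0.006550 = 123.2437 × 1.006571 = C$124.05

C$124.05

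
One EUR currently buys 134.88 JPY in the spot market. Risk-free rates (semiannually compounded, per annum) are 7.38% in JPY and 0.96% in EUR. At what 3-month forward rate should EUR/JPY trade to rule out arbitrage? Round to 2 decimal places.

By covered interest parity, F = S · (1+r_JPY/2)^(2T) / (1+r_EUR/2)^(2T)
= 134.88 × 1.018283 / 1.002397 = 134.88 × 1.015848
F = 137.02 JPY per EUR

137.02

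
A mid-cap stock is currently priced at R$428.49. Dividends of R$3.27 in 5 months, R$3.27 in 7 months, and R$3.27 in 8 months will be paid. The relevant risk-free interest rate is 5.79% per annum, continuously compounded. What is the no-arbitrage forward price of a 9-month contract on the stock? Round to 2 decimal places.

R$437.59

PV(dividends) I = 3.27·e^(−0.0579·5/12) + 3.27·e^(−0.0579·7/12) + 3.27·e^(−0.0579·8/12)
I = 3.1921 + 3.1614 + 3.1462 = 9.4997
F = (S − I)·e^(rT) = (428.49 − 9.4997) · e^(0.0579·9/12)
= 418.9903 · e^0.043425 = 418.9903 × 1.044382 = R$437.59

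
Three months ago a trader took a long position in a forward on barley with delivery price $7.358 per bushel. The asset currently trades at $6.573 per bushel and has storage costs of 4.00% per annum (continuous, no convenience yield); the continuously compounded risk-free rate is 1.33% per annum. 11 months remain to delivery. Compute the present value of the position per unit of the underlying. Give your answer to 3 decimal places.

-$0.450 per bushel

Current fair forward for the remaining 11 months: F = S·e^((r + u)·T), (r + u) = 0.0133 + 0.0400 = 0.0533
F = 6.573 · e^(0.0533 × 11/12) = 6.573 × 1.050072 = 6.9021
Value of long forward = (F − K)·e^(−rT) = (6.9021 − 7.358) · e^(−0.0133·11/12)
= -0.4559 × 0.987882 = -0.450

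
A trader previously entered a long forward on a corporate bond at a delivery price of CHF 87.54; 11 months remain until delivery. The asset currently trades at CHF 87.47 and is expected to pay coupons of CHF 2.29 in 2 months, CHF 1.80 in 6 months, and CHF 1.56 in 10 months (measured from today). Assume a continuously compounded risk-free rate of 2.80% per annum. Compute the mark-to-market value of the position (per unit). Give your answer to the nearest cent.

-CHF 3.43

PV(remaining coupons) I = 2.29·e^(−0.0280·2/12) + 1.80·e^(−0.0280·6/12) + 1.56·e^(−0.0280·10/12) = 5.5783
Current forward F = (S − I)·e^(rT) = (87.47 − 5.5783)·e^(0.0280·11/12) = 81.8917 × 1.025999 = 84.0208
Value (long) = (F − K)·e^(−rT) = (84.0208 − 87.54) × 0.974660 = -3.4300
Value = -CHF 3.43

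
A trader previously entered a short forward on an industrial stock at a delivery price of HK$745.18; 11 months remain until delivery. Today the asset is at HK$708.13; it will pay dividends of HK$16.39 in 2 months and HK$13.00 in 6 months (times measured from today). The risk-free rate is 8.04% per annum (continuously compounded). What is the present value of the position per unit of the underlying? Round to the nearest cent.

HK$12.76

PV(remaining dividends) I = 16.39·e^(−0.0804·2/12) + 13.00·e^(−0.0804·6/12) = 28.6596
Current forward F = (S − I)·e^(rT) = (708.13 − 28.6596)·e^(0.0804·11/12) = 679.4704 × 1.076484 = 731.4390
Value (long) = (F − K)·e^(−rT) = (731.4390 − 745.18) × 0.928950 = -12.7647
Short position value = −(long value) = HK$12.76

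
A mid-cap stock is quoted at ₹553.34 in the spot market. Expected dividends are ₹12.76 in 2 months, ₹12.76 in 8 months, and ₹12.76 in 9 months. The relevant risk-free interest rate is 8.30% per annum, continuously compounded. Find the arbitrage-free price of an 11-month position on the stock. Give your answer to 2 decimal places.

PV(dividends) I = 12.76·e^(−0.0830·2/12) + 12.76·e^(−0.0830·8/12) + 12.76·e^(−0.0830·9/12)
I = 12.5847 + 12.0731 + 11.9899 = 36.6477
F = (S − I)·e^(rT) = (553.34 − 36.6477) · e^(0.0830·11/12)
= 516.6923 · e^0.076083 = 516.6923 × 1.079052 = ₹557.54

₹557.54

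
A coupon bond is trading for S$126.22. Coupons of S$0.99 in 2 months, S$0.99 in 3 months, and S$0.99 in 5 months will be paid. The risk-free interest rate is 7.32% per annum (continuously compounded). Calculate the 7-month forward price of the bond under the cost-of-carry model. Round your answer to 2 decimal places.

S$128.69

PV(coupons) I = 0.99·e^(−0.0732·2/12) + 0.99·e^(−0.0732·3/12) + 0.99·e^(−0.0732·5/12)
I = 0.9780 + 0.9720 + 0.9603 = 2.9103
F = (S − I)·e^(rT) = (126.22 − 2.9103) · e^(0.0732·7/12)
= 123.3097 · e^0.042700 = 123.3097 × 1.043625 = S$128.69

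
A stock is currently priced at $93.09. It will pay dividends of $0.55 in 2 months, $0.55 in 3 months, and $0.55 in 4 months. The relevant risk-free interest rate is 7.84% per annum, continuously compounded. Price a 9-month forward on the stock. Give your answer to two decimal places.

PV(dividends) I = 0.55·e^(−0.0784·2/12) + 0.55·e^(−0.0784·3/12) + 0.55·e^(−0.0784·4/12)
I = 0.5429 + 0.5393 + 0.5358 = 1.6180
F = (S − I)·e^(rT) = (93.09 − 1.6180) · e^(0.0784·9/12)
= 91.4720 · e^0.058800 = 91.4720 × 1.060563 = $97.01

$97.01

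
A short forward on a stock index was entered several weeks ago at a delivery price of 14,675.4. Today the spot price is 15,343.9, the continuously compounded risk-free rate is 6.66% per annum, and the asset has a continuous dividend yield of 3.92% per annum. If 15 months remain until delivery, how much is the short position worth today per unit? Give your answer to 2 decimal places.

-1107.03

Current fair forward for the remaining 15 months: F = S·e^((r − q)·T), (r − q) = 0.0666 − 0.0392 = 0.0274
F = 15343.9 · e^(0.0274 × 15/12) = 15343.9 × 1.03484329 = 15878.5320
Value of long forward = (F − K)·e^(−rT) = (15878.5320 − 14675.4) · e^(−0.0666·15/12)
= 1203.1320 × 0.92012109 = 1107.03
Short position value = −(long value) = -1107.03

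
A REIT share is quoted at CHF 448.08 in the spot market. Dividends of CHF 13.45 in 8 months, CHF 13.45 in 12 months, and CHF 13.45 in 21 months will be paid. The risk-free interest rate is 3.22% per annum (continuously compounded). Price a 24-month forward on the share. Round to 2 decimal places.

CHF 436.40

PV(dividends) I = 13.45·e^(−0.0322·8/12) + 13.45·e^(−0.0322·12/12) + 13.45·e^(−0.0322·21/12)
I = 13.1644 + 13.0238 + 12.7131 = 38.9013
F = (S − I)·e^(rT) = (448.08 − 38.9013) · e^(0.0322·24/12)
= 409.1787 · e^0.064400 = 409.1787 × 1.066519 = CHF 436.40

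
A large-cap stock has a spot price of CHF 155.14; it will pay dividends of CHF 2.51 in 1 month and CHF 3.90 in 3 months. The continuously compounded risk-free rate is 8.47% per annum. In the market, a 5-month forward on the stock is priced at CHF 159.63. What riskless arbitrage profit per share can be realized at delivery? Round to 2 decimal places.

PV(dividends) I = 2.51·e^(−0.0847·1/12) + 3.90·e^(−0.0847·3/12) = 6.3106
Fair forward F* = (S − I)·e^(rT) = (155.14 − 6.3106)·e^0.035292 = 148.8294 × 1.035922 = 154.1756
Market CHF 159.63 > fair 154.1756: forward overpriced → cash-and-carry (borrow at r, buy the stock and collect the dividends, short the forward).
Profit at T = |F_mkt − F*| = |159.63 − 154.1756| = CHF 5.45 per share

CHF 5.45 per share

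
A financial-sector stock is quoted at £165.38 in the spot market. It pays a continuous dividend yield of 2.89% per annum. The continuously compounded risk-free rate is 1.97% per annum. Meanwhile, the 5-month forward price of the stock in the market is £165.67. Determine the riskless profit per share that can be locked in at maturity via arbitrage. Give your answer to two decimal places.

Fair forward: F* = S·e^(carry·T), with carry = (r − q) = 0.0197 − 0.0289 = -0.0092
F* = 165.38 · e^(-0.0092 × 5/12) = 165.38 · e^-0.003833 = 165.38 × 0.996174 = £164.7473
Market £165.67 > fair £164.7473: forward overpriced → cash-and-carry (buy spot, short the forward).
At maturity, profit = |F_mkt − F*| = |165.67 − 164.7473| = £0.92 per share

£0.92 per share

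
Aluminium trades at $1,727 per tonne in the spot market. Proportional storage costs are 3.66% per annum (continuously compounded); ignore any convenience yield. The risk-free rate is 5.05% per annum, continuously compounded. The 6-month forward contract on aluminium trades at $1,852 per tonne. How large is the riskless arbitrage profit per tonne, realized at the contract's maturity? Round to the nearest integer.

$48 per tonne

Fair forward: F* = S·e^(carry·T), with carry = (r + u) = 0.0505 + 0.0366 = 0.0871
F* = 1727 · e^(0.0871 × 6/12) = 1727 · e^0.043550 = 1727 × 1.044512 = $1803.8722
Market $1852 > fair $1803.8722: forward overpriced → cash-and-carry (buy spot, short the forward).
At maturity, profit = |F_mkt − F*| = |1852 − 1803.8722| = $48 per tonne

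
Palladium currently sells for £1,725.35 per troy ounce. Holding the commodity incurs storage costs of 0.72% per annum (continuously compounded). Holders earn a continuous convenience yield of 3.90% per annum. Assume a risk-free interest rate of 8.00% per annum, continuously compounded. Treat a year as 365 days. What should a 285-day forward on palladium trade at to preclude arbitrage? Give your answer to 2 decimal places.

£1,791.52 per troy ounce

Net carry = r + u − y = 0.0800 + 0.0072 − 0.0390 = 0.0482
F = S·e^((r+u−y)T) = 1725.35 · e^(0.0482 × 285/365) = 1725.35 · e^0.03763562
= 1725.35 × 1.03835281 = £1,791.52 per troy ounce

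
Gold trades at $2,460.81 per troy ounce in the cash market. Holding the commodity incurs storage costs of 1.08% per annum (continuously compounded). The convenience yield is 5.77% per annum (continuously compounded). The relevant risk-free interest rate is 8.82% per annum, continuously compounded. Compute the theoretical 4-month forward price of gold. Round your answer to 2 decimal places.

$2,494.92 per troy ounce

Net carry = r + u − y = 0.0882 + 0.0108 − 0.0577 = 0.0413
F = S·e^((r+u−y)T) = 2460.81 · e^(0.0413 × 4/12) = 2460.81 · e^0.01376667
= 2460.81 × 1.01386187 = $2,494.92 per troy ounce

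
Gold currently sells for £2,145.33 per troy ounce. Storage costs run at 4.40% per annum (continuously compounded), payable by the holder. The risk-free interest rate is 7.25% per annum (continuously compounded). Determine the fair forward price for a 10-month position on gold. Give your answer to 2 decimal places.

£2,364.05 per troy ounce

Net carry = r + u − y = 0.0725 + 0.0440 − 0.0000 = 0.1165
F = S·e^((r+u−y)T) = 2145.33 · e^(0.1165 × 10/12) = 2145.33 · e^0.09708333
= 2145.33 × 1.10195220 = £2,364.05 per troy ounce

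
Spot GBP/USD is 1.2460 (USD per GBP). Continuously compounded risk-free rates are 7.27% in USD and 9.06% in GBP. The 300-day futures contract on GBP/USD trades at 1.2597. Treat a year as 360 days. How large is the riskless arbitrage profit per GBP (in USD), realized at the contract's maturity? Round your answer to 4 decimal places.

Fair futures: F* = S·e^(carry·T), with carry = (r_USD − r_GBP) = 0.0727 − 0.0906 = -0.0179
F* = 1.2460 · e^(-0.0179 × 300/360) = 1.2460 · e^-0.014917 = 1.2460 × 0.985194 = 1.2276
Market 1.2597 > fair 1.2276: forward overpriced → cash-and-carry (buy spot, short the forward).
At maturity, profit = |F_mkt − F*| = |1.2597 − 1.2276| = 0.0321 per GBP (in USD)

0.0321 per GBP (in USD)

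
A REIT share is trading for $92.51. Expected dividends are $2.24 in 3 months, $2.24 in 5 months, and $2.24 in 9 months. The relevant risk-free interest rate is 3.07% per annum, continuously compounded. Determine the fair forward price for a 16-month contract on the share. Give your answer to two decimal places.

$89.48

PV(dividends) I = 2.24·e^(−0.0307·3/12) + 2.24·e^(−0.0307·5/12) + 2.24·e^(−0.0307·9/12)
I = 2.2229 + 2.2115 + 2.1890 = 6.6234
F = (S − I)·e^(rT) = (92.51 − 6.6234) · e^(0.0307·16/12)
= 85.8866 · e^0.040933 = 85.8866 × 1.041782 = $89.48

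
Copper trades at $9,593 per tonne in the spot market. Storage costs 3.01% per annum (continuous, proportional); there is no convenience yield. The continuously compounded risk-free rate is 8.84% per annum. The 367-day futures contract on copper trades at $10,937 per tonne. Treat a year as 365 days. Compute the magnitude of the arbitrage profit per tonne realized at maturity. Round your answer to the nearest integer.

Fair futures: F* = S·e^(carry·T), with carry = (r + u) = 0.0884 + 0.0301 = 0.1185
F* = 9593 · e^(0.1185 × 367/365) = 9593 · e^0.119149 = 9593 × 1.126538 = $10806.8790
Market $10937 > fair $10806.8790: forward overpriced → cash-and-carry (buy spot, short the forward).
At maturity, profit = |F_mkt − F*| = |10937 − 10806.8790| = $130 per tonne

$130 per tonne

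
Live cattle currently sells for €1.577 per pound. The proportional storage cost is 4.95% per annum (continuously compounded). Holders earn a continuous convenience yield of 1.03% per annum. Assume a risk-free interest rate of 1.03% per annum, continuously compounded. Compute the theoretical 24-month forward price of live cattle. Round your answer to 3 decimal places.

Net carry = r + u − y = 0.0103 + 0.0495 − 0.0103 = 0.0495
F = S·e^((r+u−y)T) = 1.577 · e^(0.0495 × 24/12) = 1.577 · e^0.099000
= 1.577 × 1.104066 = €1.741 per pound

€1.741 per pound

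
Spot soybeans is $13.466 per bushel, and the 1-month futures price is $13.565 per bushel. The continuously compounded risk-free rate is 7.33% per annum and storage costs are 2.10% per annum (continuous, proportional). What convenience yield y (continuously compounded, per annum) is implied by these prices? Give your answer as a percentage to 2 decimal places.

0.64%

F = S·e^((r+u−y)T) ⇒ (r+u−y) = ln(F/S)/T
ln(13.565/13.466) = 0.007325; /T ⇒ 0.087900
y = r + u − ln(F/S)/T = 0.0733 + 0.0210 − 0.087900 = 0.006400
y = 0.64%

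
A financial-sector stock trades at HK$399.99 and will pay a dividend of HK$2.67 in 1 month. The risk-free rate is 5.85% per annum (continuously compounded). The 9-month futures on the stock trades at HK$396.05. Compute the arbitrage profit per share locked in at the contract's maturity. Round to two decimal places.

PV(dividends) I = 2.67·e^(−0.0585·1/12) = 2.6570
Fair futures F* = (S − I)·e^(rT) = (399.99 − 2.6570)·e^0.043875 = 397.3330 × 1.044852 = 415.1542
Market HK$396.05 < fair 415.1542: forward underpriced → reverse cash-and-carry (short the stock, invest proceeds at r, pay the dividends, go long the forward).
Profit at T = |F_mkt − F*| = |396.05 − 415.1542| = HK$19.10 per share

HK$19.10 per share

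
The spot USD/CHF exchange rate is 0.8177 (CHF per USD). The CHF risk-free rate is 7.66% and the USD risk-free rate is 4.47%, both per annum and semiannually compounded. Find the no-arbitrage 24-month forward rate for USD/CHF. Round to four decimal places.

0.8699

By covered interest parity, F = S · (1+r_CHF/2)^(2T) / (1+r_USD/2)^(2T)
= 0.8177 × 1.162228 / 1.092442 = 0.8177 × 1.063881
F = 0.8699 CHF per USD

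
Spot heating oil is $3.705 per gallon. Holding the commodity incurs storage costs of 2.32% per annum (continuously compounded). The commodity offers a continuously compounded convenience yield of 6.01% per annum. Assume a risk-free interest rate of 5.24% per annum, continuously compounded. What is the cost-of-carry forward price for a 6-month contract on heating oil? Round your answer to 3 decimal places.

Net carry = r + u − y = 0.0524 + 0.0232 − 0.0601 = 0.0155
F = S·e^((r+u−y)T) = 3.705 · e^(0.0155 × 6/12) = 3.705 · e^0.007750
= 3.705 × 1.007780 = $3.734 per gallon

$3.734 per gallon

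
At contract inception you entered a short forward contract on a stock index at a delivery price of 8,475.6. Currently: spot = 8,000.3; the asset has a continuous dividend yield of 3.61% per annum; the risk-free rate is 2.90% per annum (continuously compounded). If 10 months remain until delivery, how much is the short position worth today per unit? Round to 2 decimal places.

Current fair forward for the remaining 10 months: F = S·e^((r − q)·T), (r − q) = 0.0290 − 0.0361 = -0.0071
F = 8000.3 · e^(-0.0071 × 10/12) = 8000.3 × 0.99410080 = 7953.1046
Value of long forward = (F − K)·e^(−rT) = (7953.1046 − 8475.6) · e^(−0.0290·10/12)
= -522.4954 × 0.97612301 = -510.02
Short position value = −(long value) = 510.02

510.02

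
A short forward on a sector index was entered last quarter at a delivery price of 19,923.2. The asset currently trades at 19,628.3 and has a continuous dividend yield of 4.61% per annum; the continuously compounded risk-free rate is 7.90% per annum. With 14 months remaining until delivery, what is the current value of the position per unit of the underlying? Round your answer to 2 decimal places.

Current fair forward for the remaining 14 months: F = S·e^((r − q)·T), (r − q) = 0.0790 − 0.0461 = 0.0329
F = 19628.3 · e^(0.0329 × 14/12) = 19628.3 × 1.03912949 = 20396.3454
Value of long forward = (F − K)·e^(−rT) = (20396.3454 − 19923.2) · e^(−0.0790·14/12)
= 473.1454 × 0.91195314 = 431.49
Short position value = −(long value) = -431.49

-431.49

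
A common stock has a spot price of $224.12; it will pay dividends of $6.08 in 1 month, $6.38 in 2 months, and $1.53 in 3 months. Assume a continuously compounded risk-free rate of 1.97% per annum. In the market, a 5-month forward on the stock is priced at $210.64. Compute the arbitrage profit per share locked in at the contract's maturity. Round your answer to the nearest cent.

$1.26 per share

PV(dividends) I = 6.08·e^(−0.0197·1/12) + 6.38·e^(−0.0197·2/12) + 1.53·e^(−0.0197·3/12) = 13.9516
Fair forward F* = (S − I)·e^(rT) = (224.12 − 13.9516)·e^0.008208 = 210.1684 × 1.008242 = 211.9006
Market $210.64 < fair 211.9006: forward underpriced → reverse cash-and-carry (short the stock, invest proceeds at r, pay the dividends, go long the forward).
Profit at T = |F_mkt − F*| = |210.64 − 211.9006| = $1.26 per share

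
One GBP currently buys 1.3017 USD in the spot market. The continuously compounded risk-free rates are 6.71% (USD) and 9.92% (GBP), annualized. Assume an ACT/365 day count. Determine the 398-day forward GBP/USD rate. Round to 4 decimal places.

F = S·e^((r_USD − r_GBP)T) = 1.3017 · e^((0.0671 − 0.0992) × 398/365)
= 1.3017 · e^-0.035002 = 1.3017 × 0.965603
F = 1.2569 USD per GBP

1.2569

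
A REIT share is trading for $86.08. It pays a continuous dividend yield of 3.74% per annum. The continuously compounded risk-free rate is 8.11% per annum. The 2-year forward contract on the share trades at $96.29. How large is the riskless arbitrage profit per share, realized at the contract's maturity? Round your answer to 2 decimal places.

$2.35 per share

Fair forward: F* = S·e^(carry·T), with carry = (r − q) = 0.0811 − 0.0374 = 0.0437
F* = 86.08 · e^(0.0437 × 2) = 86.08 · e^0.087400 = 86.08 × 1.091333 = $93.9419
Market $96.29 > fair $93.9419: forward overpriced → cash-and-carry (buy spot, short the forward).
At maturity, profit = |F_mkt − F*| = |96.29 − 93.9419| = $2.35 per share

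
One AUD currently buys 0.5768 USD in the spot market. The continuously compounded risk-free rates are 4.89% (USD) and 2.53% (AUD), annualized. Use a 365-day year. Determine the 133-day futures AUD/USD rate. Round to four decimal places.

0.5818

F = S·e^((r_USD − r_AUD)T) = 0.5768 · e^((0.0489 − 0.0253) × 133/365)
= 0.5768 · e^0.008599 = 0.5768 × 1.008636
F = 0.5818 USD per AUD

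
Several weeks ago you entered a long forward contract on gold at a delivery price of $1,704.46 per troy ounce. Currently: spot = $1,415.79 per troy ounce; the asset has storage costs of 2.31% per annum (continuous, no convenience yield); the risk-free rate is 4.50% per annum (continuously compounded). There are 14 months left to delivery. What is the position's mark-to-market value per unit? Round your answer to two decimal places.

-$162.82 per troy ounce

Current fair forward for the remaining 14 months: F = S·e^((r + u)·T), (r + u) = 0.0450 + 0.0231 = 0.0681
F = 1415.79 · e^(0.0681 × 14/12) = 1415.79 × 1.08269142 = 1532.8637
Value of long forward = (F − K)·e^(−rT) = (1532.8637 − 1704.46) · e^(−0.0450·14/12)
= -171.5963 × 0.94885432 = -162.82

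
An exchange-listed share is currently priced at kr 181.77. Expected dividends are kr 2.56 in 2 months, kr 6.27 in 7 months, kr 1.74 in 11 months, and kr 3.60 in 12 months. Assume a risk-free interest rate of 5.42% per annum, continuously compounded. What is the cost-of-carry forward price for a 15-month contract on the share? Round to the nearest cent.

kr 179.88

PV(dividends) I = 2.56·e^(−0.0542·2/12) + 6.27·e^(−0.0542·7/12) + 1.74·e^(−0.0542·11/12) + 3.60·e^(−0.0542·12/12)
I = 2.5370 + 6.0749 + 1.6557 + 3.4101 = 13.6777
F = (S − I)·e^(rT) = (181.77 − 13.6777) · e^(0.0542·15/12)
= 168.0923 · e^0.067750 = 168.0923 × 1.070098 = kr 179.88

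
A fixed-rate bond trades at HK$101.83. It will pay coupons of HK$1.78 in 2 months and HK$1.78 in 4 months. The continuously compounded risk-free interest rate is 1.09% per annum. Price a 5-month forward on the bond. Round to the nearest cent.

PV(coupons) I = 1.78·e^(−0.0109·2/12) + 1.78·e^(−0.0109·4/12)
I = 1.7768 + 1.7735 = 3.5503
F = (S − I)·e^(rT) = (101.83 − 3.5503) · e^(0.0109·5/12)
= 98.2797 · e^0.004542 = 98.2797 × 1.004552 = HK$98.73

HK$98.73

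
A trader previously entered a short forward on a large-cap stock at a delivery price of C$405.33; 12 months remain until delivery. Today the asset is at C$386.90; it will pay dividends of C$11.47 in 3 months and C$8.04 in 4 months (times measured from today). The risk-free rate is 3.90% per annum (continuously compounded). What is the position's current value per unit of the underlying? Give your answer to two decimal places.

C$22.22

PV(remaining dividends) I = 11.47·e^(−0.0390·3/12) + 8.04·e^(−0.0390·4/12) = 19.2949
Current forward F = (S − I)·e^(rT) = (386.90 − 19.2949)·e^(0.0390·12/12) = 367.6051 × 1.039770 = 382.2248
Value (long) = (F − K)·e^(−rT) = (382.2248 − 405.33) × 0.961751 = -22.2214
Short position value = −(long value) = C$22.22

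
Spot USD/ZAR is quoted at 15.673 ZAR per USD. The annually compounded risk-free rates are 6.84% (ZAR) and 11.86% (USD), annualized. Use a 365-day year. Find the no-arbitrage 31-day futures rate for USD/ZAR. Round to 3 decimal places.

15.612

By covered interest parity, F = S · (1+r_ZAR)^T / (1+r_USD)^T
= 15.673 × 1.005635 / 1.009564 = 15.673 × 0.996108
F = 15.612 ZAR per USD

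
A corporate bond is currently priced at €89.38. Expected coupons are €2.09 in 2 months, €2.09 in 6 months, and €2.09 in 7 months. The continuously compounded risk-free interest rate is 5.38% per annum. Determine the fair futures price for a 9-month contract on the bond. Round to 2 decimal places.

PV(coupons) I = 2.09·e^(−0.0538·2/12) + 2.09·e^(−0.0538·6/12) + 2.09·e^(−0.0538·7/12)
I = 2.0713 + 2.0345 + 2.0254 = 6.1312
F = (S − I)·e^(rT) = (89.38 − 6.1312) · e^(0.0538·9/12)
= 83.2488 · e^0.040350 = 83.2488 × 1.041175 = €86.68

€86.68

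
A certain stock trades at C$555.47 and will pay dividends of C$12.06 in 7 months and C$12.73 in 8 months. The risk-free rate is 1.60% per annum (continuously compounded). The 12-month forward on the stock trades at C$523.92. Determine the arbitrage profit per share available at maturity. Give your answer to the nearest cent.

PV(dividends) I = 12.06·e^(−0.0160·7/12) + 12.73·e^(−0.0160·8/12) = 24.5429
Fair forward F* = (S − I)·e^(rT) = (555.47 − 24.5429)·e^0.016000 = 530.9271 × 1.016129 = 539.4904
Market C$523.92 < fair 539.4904: forward underpriced → reverse cash-and-carry (short the stock, invest proceeds at r, pay the dividends, go long the forward).
Profit at T = |F_mkt − F*| = |523.92 − 539.4904| = C$15.57 per share

C$15.57 per share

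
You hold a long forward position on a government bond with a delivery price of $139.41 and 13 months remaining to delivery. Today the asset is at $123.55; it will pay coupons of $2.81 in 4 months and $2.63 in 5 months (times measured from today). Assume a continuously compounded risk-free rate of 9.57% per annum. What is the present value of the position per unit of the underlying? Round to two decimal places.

-$7.38

PV(remaining coupons) I = 2.81·e^(−0.0957·4/12) + 2.63·e^(−0.0957·5/12) = 5.2490
Current forward F = (S − I)·e^(rT) = (123.55 − 5.2490)·e^(0.0957·13/12) = 118.3010 × 1.109240 = 131.2242
Value (long) = (F − K)·e^(−rT) = (131.2242 − 139.41) × 0.901518 = -7.3796
Value = -$7.38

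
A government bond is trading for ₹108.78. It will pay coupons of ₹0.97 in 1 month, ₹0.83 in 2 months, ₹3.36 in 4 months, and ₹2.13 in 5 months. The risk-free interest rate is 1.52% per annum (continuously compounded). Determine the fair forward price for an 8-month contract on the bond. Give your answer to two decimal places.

₹102.56

PV(coupons) I = 0.97·e^(−0.0152·1/12) + 0.83·e^(−0.0152·2/12) + 3.36·e^(−0.0152·4/12) + 2.13·e^(−0.0152·5/12)
I = 0.9688 + 0.8279 + 3.3430 + 2.1166 = 7.2563
F = (S − I)·e^(rT) = (108.78 − 7.2563) · e^(0.0152·8/12)
= 101.5237 · e^0.010133 = 101.5237 × 1.010185 = ₹102.56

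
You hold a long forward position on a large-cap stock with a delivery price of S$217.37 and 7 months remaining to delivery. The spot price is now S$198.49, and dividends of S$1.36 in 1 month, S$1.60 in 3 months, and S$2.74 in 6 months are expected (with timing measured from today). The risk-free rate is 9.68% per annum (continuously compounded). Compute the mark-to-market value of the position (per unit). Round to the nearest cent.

-S$12.47

PV(remaining dividends) I = 1.36·e^(−0.0968·1/12) + 1.60·e^(−0.0968·3/12) + 2.74·e^(−0.0968·6/12) = 5.5214
Current forward F = (S − I)·e^(rT) = (198.49 − 5.5214)·e^(0.0968·7/12) = 192.9686 × 1.058091 = 204.1783
Value (long) = (F − K)·e^(−rT) = (204.1783 − 217.37) × 0.945098 = -12.4674
Value = -S$12.47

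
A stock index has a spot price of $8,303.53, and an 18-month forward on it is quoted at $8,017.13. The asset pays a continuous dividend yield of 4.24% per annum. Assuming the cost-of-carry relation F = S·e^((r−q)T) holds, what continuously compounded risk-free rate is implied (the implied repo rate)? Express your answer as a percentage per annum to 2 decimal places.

1.90%

From F = S·e^((r−q)T): (r − q) = ln(F/S)/T
ln(8017.13/8303.53) = ln(0.965509) = -0.035100
(r − q) = -0.035100 / (18/12) = -0.023400
r = ln(F/S)/T + q = -0.023400 + 0.0424 = 0.019000
r = 1.90%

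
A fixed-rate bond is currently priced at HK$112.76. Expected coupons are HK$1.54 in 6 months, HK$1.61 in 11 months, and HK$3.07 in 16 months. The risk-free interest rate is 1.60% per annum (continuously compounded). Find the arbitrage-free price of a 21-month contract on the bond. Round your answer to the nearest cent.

PV(coupons) I = 1.54·e^(−0.0160·6/12) + 1.61·e^(−0.0160·11/12) + 3.07·e^(−0.0160·16/12)
I = 1.5277 + 1.5866 + 3.0052 = 6.1195
F = (S − I)·e^(rT) = (112.76 − 6.1195) · e^(0.0160·21/12)
= 106.6405 · e^0.028000 = 106.6405 × 1.028396 = HK$109.67

HK$109.67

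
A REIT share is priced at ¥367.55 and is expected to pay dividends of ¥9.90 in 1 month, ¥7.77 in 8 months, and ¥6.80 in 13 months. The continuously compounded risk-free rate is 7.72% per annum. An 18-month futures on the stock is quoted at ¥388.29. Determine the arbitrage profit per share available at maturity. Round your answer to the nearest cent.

¥1.97 per share

PV(dividends) I = 9.90·e^(−0.0772·1/12) + 7.77·e^(−0.0772·8/12) + 6.80·e^(−0.0772·13/12) = 23.4712
Fair futures F* = (S − I)·e^(rT) = (367.55 − 23.4712)·e^0.115800 = 344.0788 × 1.122771 = 386.3217
Market ¥388.29 > fair 386.3217: forward overpriced → cash-and-carry (borrow at r, buy the stock and collect the dividends, short the forward).
Profit at T = |F_mkt − F*| = |388.29 − 386.3217| = ¥1.97 per share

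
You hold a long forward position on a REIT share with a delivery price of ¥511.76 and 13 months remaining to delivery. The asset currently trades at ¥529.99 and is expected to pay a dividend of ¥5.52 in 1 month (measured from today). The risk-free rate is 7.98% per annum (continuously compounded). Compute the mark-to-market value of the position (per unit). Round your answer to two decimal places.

¥55.13

PV(remaining dividends) I = 5.52·e^(−0.0798·1/12) = 5.4834
Current forward F = (S − I)·e^(rT) = (529.99 − 5.4834)·e^(0.0798·13/12) = 524.5066 × 1.090297 = 571.8680
Value (long) = (F − K)·e^(−rT) = (571.8680 − 511.76) × 0.917181 = 55.1299
Value = ¥55.13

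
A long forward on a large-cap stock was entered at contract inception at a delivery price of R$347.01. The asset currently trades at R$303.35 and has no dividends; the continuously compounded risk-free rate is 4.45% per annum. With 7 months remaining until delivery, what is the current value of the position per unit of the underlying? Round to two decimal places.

-R$34.77

Current fair forward for the remaining 7 months: F = S·e^(r·T), r = 0.0445
F = 303.35 · e^(0.0445 × 7/12) = 303.35 × 1.026298 = 311.3275
Value of long forward = (F − K)·e^(−rT) = (311.3275 − 347.01) · e^(−0.0445·7/12)
= -35.6825 × 0.974376 = -34.77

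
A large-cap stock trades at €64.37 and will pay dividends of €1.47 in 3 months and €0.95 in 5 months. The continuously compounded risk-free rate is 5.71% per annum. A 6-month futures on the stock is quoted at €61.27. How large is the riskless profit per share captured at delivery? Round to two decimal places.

PV(dividends) I = 1.47·e^(−0.0571·3/12) + 0.95·e^(−0.0571·5/12) = 2.3768
Fair futures F* = (S − I)·e^(rT) = (64.37 − 2.3768)·e^0.028550 = 61.9932 × 1.028961 = 63.7886
Market €61.27 < fair 63.7886: forward underpriced → reverse cash-and-carry (short the stock, invest proceeds at r, pay the dividends, go long the forward).
Profit at T = |F_mkt − F*| = |61.27 − 63.7886| = €2.52 per share

€2.52 per share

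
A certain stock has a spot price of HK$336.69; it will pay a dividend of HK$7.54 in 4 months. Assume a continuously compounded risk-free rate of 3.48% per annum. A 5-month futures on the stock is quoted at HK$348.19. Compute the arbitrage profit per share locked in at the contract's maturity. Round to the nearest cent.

PV(dividends) I = 7.54·e^(−0.0348·4/12) = 7.4530
Fair futures F* = (S − I)·e^(rT) = (336.69 − 7.4530)·e^0.014500 = 329.2370 × 1.014606 = 334.0458
Market HK$348.19 > fair 334.0458: forward overpriced → cash-and-carry (borrow at r, buy the stock and collect the dividends, short the forward).
Profit at T = |F_mkt − F*| = |348.19 − 334.0458| = HK$14.14 per share

HK$14.14 per share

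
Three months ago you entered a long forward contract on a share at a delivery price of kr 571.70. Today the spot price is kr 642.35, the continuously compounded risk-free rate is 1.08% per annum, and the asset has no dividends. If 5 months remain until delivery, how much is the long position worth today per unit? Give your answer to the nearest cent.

kr 73.22

Current fair forward for the remaining 5 months: F = S·e^(r·T), r = 0.0108
F = 642.35 · e^(0.0108 × 5/12) = 642.35 × 1.004510 = 645.2470
Value of long forward = (F − K)·e^(−rT) = (645.2470 − 571.70) · e^(−0.0108·5/12)
= 73.5470 × 0.995510 = 73.22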